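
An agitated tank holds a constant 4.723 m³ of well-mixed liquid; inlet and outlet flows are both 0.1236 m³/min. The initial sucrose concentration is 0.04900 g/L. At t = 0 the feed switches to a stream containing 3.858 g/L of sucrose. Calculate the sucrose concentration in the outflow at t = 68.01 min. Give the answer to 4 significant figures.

Unsteady species balance (constant V, well mixed): V dC/dt = Q(C_in − C).
Rewrite as dC/dt + C/τ = C_in/τ, τ = V/Q = 38.2120 min.
C approaches C_in exponentially: C(t) = C_in + (C₀ − C_in) e^(−t/τ).
C(68.01) = 3.858 + (0.04900 − 3.858)·e^(−68.01/38.2120) = 3.858 + (-3.80900)·0.168670 = 3.21553 g/L.

3.216 g/L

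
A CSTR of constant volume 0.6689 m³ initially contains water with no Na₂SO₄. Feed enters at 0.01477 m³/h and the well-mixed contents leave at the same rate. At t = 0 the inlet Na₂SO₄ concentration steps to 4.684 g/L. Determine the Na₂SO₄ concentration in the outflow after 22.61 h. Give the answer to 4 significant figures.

Species balance on the tank: V dC/dt = Q(C_in − C).
Rewrite as dC/dt + C/τ = C_in/τ, τ = V/Q = 45.2877 h.
Integrating: C(t) = C_in + (C₀ − C_in) e^(−t/τ).
C(22.61) = 4.684 + (0 − 4.684)·e^(−22.61/45.2877) = 4.684 + (-4.68400)·0.606984 = 1.84088 g/L.

1.841 g/L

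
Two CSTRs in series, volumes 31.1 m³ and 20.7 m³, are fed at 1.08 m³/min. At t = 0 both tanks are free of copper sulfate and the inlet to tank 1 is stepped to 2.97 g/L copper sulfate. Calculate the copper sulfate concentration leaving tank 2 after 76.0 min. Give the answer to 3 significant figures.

2.45 g/L

Species balance on tank i: dCᵢ/dt = (Cᵢ₋₁ − Cᵢ)/τᵢ with τᵢ = Vᵢ/Q.
τ₁ = 31.1/1.08 = 28.796 min; τ₂ = 20.7/1.08 = 19.167 min.
Tank 1: C₁ = C_in(1 − e^(−t/τ₁)). Tank 2 (τ₁ ≠ τ₂): C₂ = C_in[1 − (τ₁ e^(−t/τ₁) − τ₂ e^(−t/τ₂))/(τ₁ − τ₂)].
At t = 76.0: e^(−t/τ₁) = 0.071416, e^(−t/τ₂) = 0.018964.
C₂ = 2.97·[1 − (28.796·0.071416 − 19.167·0.018964)/(9.6296)] = 2.97·0.82418 = 2.4478 g/L.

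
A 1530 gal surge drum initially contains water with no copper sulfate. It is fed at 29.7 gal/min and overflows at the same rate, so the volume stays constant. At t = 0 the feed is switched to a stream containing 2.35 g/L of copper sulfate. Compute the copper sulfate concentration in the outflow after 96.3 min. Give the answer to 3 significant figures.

Transient balance on the dissolved component: V dC/dt = Q(C_in − C).
So dC/dt = (C_in − C)/τ with τ = V/Q = 1530/29.7 = 51.515 min.
Integrating: C(t) = C_in + (C₀ − C_in) e^(−t/τ).
C(96.3) = 2.35 + (0 − 2.35)·e^(−96.3/51.515) = 2.35 + (-2.3500)·0.15422 = 1.9876 g/L.

1.99 g/L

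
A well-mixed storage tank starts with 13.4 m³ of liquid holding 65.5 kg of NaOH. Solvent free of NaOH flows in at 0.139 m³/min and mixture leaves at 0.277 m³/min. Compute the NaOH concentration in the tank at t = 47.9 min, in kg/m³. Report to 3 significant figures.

2.46 kg/m³

Let m(t) be the amount of NaOH. Volume: V(t) = V₀ + (Q_in − Q_out) t = 13.4 − 0.13800 t; V(47.9) = 6.7898 m³.
Species balance (pure solvent in): dm/dt = −Q_out · m/V(t).
Separate: dm/m = −Q_out dt/V(t) ⇒ ln(m/m₀) = −(Q_out/(Q_in−Q_out)) ln(V/V₀).
m = m₀ (V₀/V)^(Q_out/(Q_in−Q_out)) = 65.5 × (13.4/6.7898)^(-2.0072) = 16.734 kg.
C = m/V = 16.734/6.7898 = 2.4646 kg/m³.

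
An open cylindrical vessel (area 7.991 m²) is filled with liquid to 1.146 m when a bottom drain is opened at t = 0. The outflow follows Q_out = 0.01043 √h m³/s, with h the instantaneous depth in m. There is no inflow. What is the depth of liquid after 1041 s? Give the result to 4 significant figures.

0.1530 m

Accumulation of liquid (constant cross-section A): A dh/dt = −0.01043 √h.
This is separable: 2 d(√h)/dt = −0.01043/A, so √h = √h₀ − (0.01043/(2A)) t.
√h = √1.146 − 0.01043·1041/(2·7.991) = 1.07051 − 0.679366 = 0.391148.
h = 0.391148² = 0.152997 m.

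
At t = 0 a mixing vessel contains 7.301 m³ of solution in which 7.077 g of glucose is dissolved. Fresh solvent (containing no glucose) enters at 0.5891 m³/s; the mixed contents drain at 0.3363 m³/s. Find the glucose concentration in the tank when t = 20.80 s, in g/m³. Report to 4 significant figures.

Total volume: dV/dt = Q_in − Q_out = 0.252800 m³/s, so V(t) = 7.301 + 0.252800 t and V(20.80) = 12.5592 m³.
Solute balance: dm/dt = 0 − Q_out C = −Q_out m/V(t).
dm/m = −Q_out dt/(V₀ + 0.252800 t); integrating gives ln(m/m₀) = −(Q_out/(Q_in−Q_out)) ln(V/V₀).
m = m₀ (V₀/V)^(Q_out/(Q_in−Q_out)) = 7.077 × (7.301/12.5592)^(1.33030) = 3.43919 g.
C = m/V = 3.43919/12.5592 = 0.273837 g/m³.

0.2738 g/m³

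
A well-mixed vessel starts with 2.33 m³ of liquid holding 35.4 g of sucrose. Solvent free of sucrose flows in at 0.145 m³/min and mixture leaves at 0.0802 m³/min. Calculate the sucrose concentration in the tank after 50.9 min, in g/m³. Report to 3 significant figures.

2.11 g/m³

Total volume: dV/dt = Q_in − Q_out = 0.064800 m³/min, so V(t) = 2.33 + 0.064800 t and V(50.9) = 5.6283 m³.
Solute balance: dm/dt = 0 − Q_out C = −Q_out m/V(t).
dm/m = −Q_out dt/(V₀ + 0.064800 t); integrating gives ln(m/m₀) = −(Q_out/(Q_in−Q_out)) ln(V/V₀).
m = m₀ (V₀/V)^(Q_out/(Q_in−Q_out)) = 35.4 × (2.33/5.6283)^(1.2377) = 11.884 g.
C = m/V = 11.884/5.6283 = 2.1114 g/m³.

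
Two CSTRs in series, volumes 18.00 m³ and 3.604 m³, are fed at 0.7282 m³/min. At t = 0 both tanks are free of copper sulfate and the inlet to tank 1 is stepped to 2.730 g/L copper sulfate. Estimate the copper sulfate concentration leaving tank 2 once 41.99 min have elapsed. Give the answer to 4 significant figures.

Each tank obeys Vᵢ dCᵢ/dt = Q(Cᵢ₋₁ − Cᵢ), so τᵢ = Vᵢ/Q.
τ₁ = 18.00/0.7282 = 24.7185 min; τ₂ = 3.604/0.7282 = 4.94919 min.
Solving the cascade with C₁(0)=C₂(0)=0 gives C₂(t) = C_in[1 − (τ₁ e^(−t/τ₁) − τ₂ e^(−t/τ₂))/(τ₁ − τ₂)].
At t = 41.99: e^(−t/τ₁) = 0.182916, e^(−t/τ₂) = 0.000206705.
C₂ = 2.730·[1 − (24.7185·0.182916 − 4.94919·0.000206705)/(19.7693)] = 2.730·0.771343 = 2.10577 g/L.

2.106 g/L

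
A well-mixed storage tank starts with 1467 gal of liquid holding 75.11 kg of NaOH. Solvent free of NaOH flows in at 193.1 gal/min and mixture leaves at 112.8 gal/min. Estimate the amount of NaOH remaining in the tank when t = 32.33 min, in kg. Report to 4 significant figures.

17.96 kg

Total volume: dV/dt = Q_in − Q_out = 80.3000 gal/min, so V(t) = 1467 + 80.3000 t and V(32.33) = 4063.10 gal.
Species balance (pure solvent in): dm/dt = −Q_out · m/V(t).
Separate: dm/m = −Q_out dt/V(t) ⇒ ln(m/m₀) = −(Q_out/(Q_in−Q_out)) ln(V/V₀).
m = m₀ (V₀/V)^(Q_out/(Q_in−Q_out)) = 75.11 × (1467/4063.10)^(1.40473) = 17.9558 kg.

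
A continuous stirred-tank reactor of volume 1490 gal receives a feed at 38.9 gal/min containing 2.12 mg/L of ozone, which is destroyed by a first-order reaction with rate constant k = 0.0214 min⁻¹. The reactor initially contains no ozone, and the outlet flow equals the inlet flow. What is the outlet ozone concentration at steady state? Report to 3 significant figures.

1.17 mg/L

Species balance: V dC/dt = Q C_in − Q C − k V C.
Steady state (dC/dt = 0): C_ss = Q C_in/(Q + kV) = C_in/(1 + kV/Q).
C_ss = 38.9·2.12/(38.9 + 0.0214·1490) = 82.468/70.786 = 1.1650 mg/L.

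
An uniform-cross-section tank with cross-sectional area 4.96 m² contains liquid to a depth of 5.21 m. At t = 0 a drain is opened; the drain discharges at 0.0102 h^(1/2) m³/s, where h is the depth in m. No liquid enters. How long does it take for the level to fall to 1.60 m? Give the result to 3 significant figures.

990 s

With no inflow, A dh/dt = −0.0102 √h.
This is separable: 2 d(√h)/dt = −0.0102/A, so √h = √h₀ − (0.0102/(2A)) t.
t = 2A(√h₀ − √h)/0.0102 = 2·4.96·(√5.21 − √1.60)/0.0102
  = 9.9200 × (2.2825 − 1.2649) / 0.0102 = 989.70 s.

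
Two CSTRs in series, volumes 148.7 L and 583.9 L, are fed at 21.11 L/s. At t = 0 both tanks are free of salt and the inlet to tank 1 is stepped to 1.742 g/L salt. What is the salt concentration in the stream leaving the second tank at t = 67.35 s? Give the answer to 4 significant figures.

1.537 g/L

Each tank obeys Vᵢ dCᵢ/dt = Q(Cᵢ₋₁ − Cᵢ), so τᵢ = Vᵢ/Q.
τ₁ = 148.7/21.11 = 7.04405 s; τ₂ = 583.9/21.11 = 27.6599 s.
Solving the cascade with C₁(0)=C₂(0)=0 gives C₂(t) = C_in[1 − (τ₁ e^(−t/τ₁) − τ₂ e^(−t/τ₂))/(τ₁ − τ₂)].
At t = 67.35: e^(−t/τ₁) = 7.04044e-05, e^(−t/τ₂) = 0.0876034.
C₂ = 1.742·[1 − (7.04405·7.04044e-05 − 27.6599·0.0876034)/(-20.6158)] = 1.742·0.882488 = 1.53729 g/L.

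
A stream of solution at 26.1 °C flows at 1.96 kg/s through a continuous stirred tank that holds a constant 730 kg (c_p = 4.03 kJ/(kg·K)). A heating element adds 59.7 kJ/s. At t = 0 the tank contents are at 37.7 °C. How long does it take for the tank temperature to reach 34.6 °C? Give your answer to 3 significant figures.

543 s

First-law balance (no shaft work): M c_p dT/dt = ṁ c_p (T_in − T) + 59.7.
τ = M/ṁ = 372.45 s; T_ss = T_in + Q̇/(ṁ c_p) = 33.658 °C.
T(t) = T_ss + (T₀ − T_ss) e^(−t/τ). Set T = 34.6:
e^(−t/τ) = (34.6 − 33.658)/(37.7 − 33.658) = 0.23303
t = −372.45 · ln(0.23303) = 542.50 s.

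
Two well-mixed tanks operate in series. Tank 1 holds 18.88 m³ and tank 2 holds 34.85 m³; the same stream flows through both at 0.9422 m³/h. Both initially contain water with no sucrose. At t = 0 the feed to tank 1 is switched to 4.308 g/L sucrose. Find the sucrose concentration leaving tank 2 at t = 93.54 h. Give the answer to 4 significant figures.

Time constants: τᵢ = Vᵢ/Q for each well-mixed tank.
τ₁ = 18.88/0.9422 = 20.0382 h; τ₂ = 34.85/0.9422 = 36.9879 h.
Tank 1: C₁ = C_in(1 − e^(−t/τ₁)). Tank 2 (τ₁ ≠ τ₂): C₂ = C_in[1 − (τ₁ e^(−t/τ₁) − τ₂ e^(−t/τ₂))/(τ₁ − τ₂)].
At t = 93.54: e^(−t/τ₁) = 0.00939026, e^(−t/τ₂) = 0.0797439.
C₂ = 4.308·[1 − (20.0382·0.00939026 − 36.9879·0.0797439)/(-16.9497)] = 4.308·0.837083 = 3.60615 g/L.

3.606 g/L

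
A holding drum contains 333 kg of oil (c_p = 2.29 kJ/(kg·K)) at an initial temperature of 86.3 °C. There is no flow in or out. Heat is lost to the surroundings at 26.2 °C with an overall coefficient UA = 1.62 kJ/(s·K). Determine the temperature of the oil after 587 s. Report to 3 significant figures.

Lumped-capacitance energy balance: M c_p dT/dt = UA(T_amb − T).
dT/dt = (T_ss − T)/τ with T_ss = T_amb = 26.200 °C, τ = M c_p/UA = 333·2.29/1.62 = 470.72 s.
Solution: T(t) = T_ss + (T₀ − T_ss) e^(−t/τ).
T(587) = 26.200 + (60.100)·0.28736 = 43.470 °C.

43.5 °C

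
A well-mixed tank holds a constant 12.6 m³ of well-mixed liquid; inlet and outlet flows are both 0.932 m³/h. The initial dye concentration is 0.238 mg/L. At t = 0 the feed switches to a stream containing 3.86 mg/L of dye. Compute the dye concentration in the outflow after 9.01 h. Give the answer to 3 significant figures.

Transient balance on the dissolved component: V dC/dt = Q(C_in − C).
Time constant τ = V/Q = 12.6/0.932 = 13.519 h.
C approaches C_in exponentially: C(t) = C_in + (C₀ − C_in) e^(−t/τ).
C(9.01) = 3.86 + (0.238 − 3.86)·e^(−9.01/13.519) = 3.86 + (-3.6220)·0.51353 = 2.0000 mg/L.

2.00 mg/L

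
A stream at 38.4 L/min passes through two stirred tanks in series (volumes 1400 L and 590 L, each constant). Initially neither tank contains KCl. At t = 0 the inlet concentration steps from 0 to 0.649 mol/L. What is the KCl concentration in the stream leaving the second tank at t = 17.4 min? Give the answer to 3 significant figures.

Each tank obeys Vᵢ dCᵢ/dt = Q(Cᵢ₋₁ − Cᵢ), so τᵢ = Vᵢ/Q.
τ₁ = 1400/38.4 = 36.458 min; τ₂ = 590/38.4 = 15.365 min.
Solving the cascade with C₁(0)=C₂(0)=0 gives C₂(t) = C_in[1 − (τ₁ e^(−t/τ₁) − τ₂ e^(−t/τ₂))/(τ₁ − τ₂)].
At t = 17.4: e^(−t/τ₁) = 0.62048, e^(−t/τ₂) = 0.32223.
C₂ = 0.649·[1 − (36.458·0.62048 − 15.365·0.32223)/(21.094)] = 0.649·0.16227 = 0.10532 mol/L.

0.105 mol/L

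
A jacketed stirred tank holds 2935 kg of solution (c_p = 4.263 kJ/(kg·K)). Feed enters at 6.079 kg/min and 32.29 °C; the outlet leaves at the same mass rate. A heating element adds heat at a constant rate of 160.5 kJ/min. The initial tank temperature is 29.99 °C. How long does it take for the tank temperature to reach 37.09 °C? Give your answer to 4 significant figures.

872.7 min

M c_p dT/dt = ṁ c_p (T_in − T) + Q̇.
τ = M/ṁ = 482.810 min; T_ss = T_in + Q̇/(ṁ c_p) = 38.4834 °C.
T(t) = T_ss + (T₀ − T_ss) e^(−t/τ). Set T = 37.09:
e^(−t/τ) = (37.09 − 38.4834)/(29.99 − 38.4834) = 0.164055
t = −482.810 · ln(0.164055) = 872.706 min.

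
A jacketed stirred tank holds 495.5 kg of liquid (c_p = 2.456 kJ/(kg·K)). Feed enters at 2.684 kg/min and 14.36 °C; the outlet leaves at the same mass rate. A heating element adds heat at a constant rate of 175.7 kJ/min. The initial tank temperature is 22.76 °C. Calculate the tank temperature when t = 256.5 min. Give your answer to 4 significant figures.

M c_p dT/dt = ṁ c_p (T_in − T) + Q̇.
Rearrange: dT/dt = (T_ss − T)/τ with τ = M/ṁ = 184.613 min and T_ss = T_in + Q̇/(ṁ c_p) = 41.0139 °C.
T approaches T_ss exponentially: T(t) = T_ss + (T₀ − T_ss) e^(−t/τ).
T(256.5) = 41.0139 + (-18.2539)·e^(−256.5/184.613) = 41.0139 + (-18.2539)·0.249226 = 36.4646 °C.

36.46 °C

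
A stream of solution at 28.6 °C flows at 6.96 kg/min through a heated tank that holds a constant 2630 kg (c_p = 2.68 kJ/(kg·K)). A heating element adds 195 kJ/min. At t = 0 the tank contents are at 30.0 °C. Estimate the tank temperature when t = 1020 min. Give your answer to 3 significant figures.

M c_p dT/dt = ṁ c_p (T_in − T) + Q̇.
τ = M/ṁ = 377.87 min; T_ss = T_in + Q̇/(ṁ c_p) = 28.6 + 195/(6.96·2.68) = 39.054 °C.
T approaches T_ss exponentially: T(t) = T_ss + (T₀ − T_ss) e^(−t/τ).
T(1020) = 39.054 + (-9.0542)·e^(−1020/377.87) = 39.054 + (-9.0542)·0.067252 = 38.445 °C.

38.4 °C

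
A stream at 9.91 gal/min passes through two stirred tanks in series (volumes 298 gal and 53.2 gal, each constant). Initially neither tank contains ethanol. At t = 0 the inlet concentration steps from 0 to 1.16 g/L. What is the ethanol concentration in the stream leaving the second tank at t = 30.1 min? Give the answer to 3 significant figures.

0.642 g/L

Each tank obeys Vᵢ dCᵢ/dt = Q(Cᵢ₋₁ − Cᵢ), so τᵢ = Vᵢ/Q.
τ₁ = 298/9.91 = 30.071 min; τ₂ = 53.2/9.91 = 5.3683 min.
Solving the cascade with C₁(0)=C₂(0)=0 gives C₂(t) = C_in[1 − (τ₁ e^(−t/τ₁) − τ₂ e^(−t/τ₂))/(τ₁ − τ₂)].
At t = 30.1: e^(−t/τ₁) = 0.36752, e^(−t/τ₂) = 0.0036722.
C₂ = 1.16·[1 − (30.071·0.36752 − 5.3683·0.0036722)/(24.702)] = 1.16·0.55341 = 0.64195 g/L.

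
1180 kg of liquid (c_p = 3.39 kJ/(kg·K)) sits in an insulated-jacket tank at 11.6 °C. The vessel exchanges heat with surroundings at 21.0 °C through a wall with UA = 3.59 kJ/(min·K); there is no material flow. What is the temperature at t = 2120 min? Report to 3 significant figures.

19.6 °C

Heat balance on the well-mixed liquid: M c_p dT/dt = −UA(T − T_amb).
dT/dt = (T_ss − T)/τ with T_ss = T_amb = 21.000 °C, τ = M c_p/UA = 1180·3.39/3.59 = 1114.3 min.
This is linear first-order; T(t) = T_ss + (T₀ − T_ss) e^(−t/τ).
T(2120) = 21.000 + (-9.4000)·0.14918 = 19.598 °C.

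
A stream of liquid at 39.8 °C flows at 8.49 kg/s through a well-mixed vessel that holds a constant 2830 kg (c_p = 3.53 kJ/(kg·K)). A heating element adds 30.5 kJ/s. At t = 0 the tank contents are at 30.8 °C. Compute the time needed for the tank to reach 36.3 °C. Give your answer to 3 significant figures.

M c_p dT/dt = ṁ c_p (T_in − T) + Q̇.
τ = M/ṁ = 333.33 s; T_ss = T_in + Q̇/(ṁ c_p) = 40.818 °C.
T(t) = T_ss + (T₀ − T_ss) e^(−t/τ). Set T = 36.3:
e^(−t/τ) = (36.3 − 40.818)/(30.8 − 40.818) = 0.45097
t = −333.33 · ln(0.45097) = 265.45 s.

265 s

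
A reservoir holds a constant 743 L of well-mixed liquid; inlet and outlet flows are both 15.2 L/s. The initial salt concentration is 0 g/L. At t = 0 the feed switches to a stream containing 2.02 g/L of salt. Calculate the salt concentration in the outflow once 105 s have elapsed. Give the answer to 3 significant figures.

Species balance on the tank: V dC/dt = Q(C_in − C).
Time constant τ = V/Q = 743/15.2 = 48.882 s.
Integrating: C(t) = C_in + (C₀ − C_in) e^(−t/τ).
C(105) = 2.02 + (0 − 2.02)·e^(−105/48.882) = 2.02 + (-2.0200)·0.11671 = 1.7842 g/L.

1.78 g/L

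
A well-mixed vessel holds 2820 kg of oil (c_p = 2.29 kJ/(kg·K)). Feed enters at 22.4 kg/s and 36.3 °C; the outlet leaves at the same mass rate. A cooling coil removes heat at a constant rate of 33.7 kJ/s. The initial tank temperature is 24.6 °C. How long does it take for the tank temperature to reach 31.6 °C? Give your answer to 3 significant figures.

Unsteady energy balance on the tank contents: M c_p dT/dt = ṁ c_p (T_in − T) − 33.7.
τ = M/ṁ = 125.89 s; T_ss = T_in − Q̇/(ṁ c_p) = 35.643 °C.
T(t) = T_ss + (T₀ − T_ss) e^(−t/τ). Set T = 31.6:
e^(−t/τ) = (31.6 − 35.643)/(24.6 − 35.643) = 0.36612
t = −125.89 · ln(0.36612) = 126.50 s.

126 s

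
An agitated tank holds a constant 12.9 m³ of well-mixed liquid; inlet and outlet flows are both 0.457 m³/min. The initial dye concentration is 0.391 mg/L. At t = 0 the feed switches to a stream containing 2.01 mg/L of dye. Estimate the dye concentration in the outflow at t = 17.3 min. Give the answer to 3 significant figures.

Transient balance on the dissolved component: V dC/dt = Q(C_in − C).
Time constant τ = V/Q = 12.9/0.457 = 28.228 min.
Solution: C(t) = C_in + (C₀ − C_in) e^(−t/τ).
C(17.3) = 2.01 + (0.391 − 2.01)·e^(−17.3/28.228) = 2.01 + (-1.6190)·0.54179 = 1.1328 mg/L.

1.13 mg/L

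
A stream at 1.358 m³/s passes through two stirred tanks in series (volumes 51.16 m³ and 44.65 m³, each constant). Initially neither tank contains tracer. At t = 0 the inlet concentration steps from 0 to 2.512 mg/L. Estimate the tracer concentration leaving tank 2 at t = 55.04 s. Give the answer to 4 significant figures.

1.162 mg/L

Time constants: τᵢ = Vᵢ/Q for each well-mixed tank.
τ₁ = 51.16/1.358 = 37.6730 s; τ₂ = 44.65/1.358 = 32.8792 s.
Solving the cascade with C₁(0)=C₂(0)=0 gives C₂(t) = C_in[1 − (τ₁ e^(−t/τ₁) − τ₂ e^(−t/τ₂))/(τ₁ − τ₂)].
At t = 55.04: e^(−t/τ₁) = 0.232006, e^(−t/τ₂) = 0.187495.
C₂ = 2.512·[1 − (37.6730·0.232006 − 32.8792·0.187495)/(4.79381)] = 2.512·0.462704 = 1.16231 mg/L.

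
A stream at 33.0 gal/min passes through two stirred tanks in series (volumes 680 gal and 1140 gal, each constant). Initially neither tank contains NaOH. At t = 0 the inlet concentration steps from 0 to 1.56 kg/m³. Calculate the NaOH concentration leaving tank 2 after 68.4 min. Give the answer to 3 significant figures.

1.11 kg/m³

Time constants: τᵢ = Vᵢ/Q for each well-mixed tank.
τ₁ = 680/33.0 = 20.606 min; τ₂ = 1140/33.0 = 34.545 min.
Tank 1: C₁ = C_in(1 − e^(−t/τ₁)). Tank 2 (τ₁ ≠ τ₂): C₂ = C_in[1 − (τ₁ e^(−t/τ₁) − τ₂ e^(−t/τ₂))/(τ₁ − τ₂)].
At t = 68.4: e^(−t/τ₁) = 0.036174, e^(−t/τ₂) = 0.13807.
C₂ = 1.56·[1 − (20.606·0.036174 − 34.545·0.13807)/(-13.939)] = 1.56·0.71130 = 1.1096 kg/m³.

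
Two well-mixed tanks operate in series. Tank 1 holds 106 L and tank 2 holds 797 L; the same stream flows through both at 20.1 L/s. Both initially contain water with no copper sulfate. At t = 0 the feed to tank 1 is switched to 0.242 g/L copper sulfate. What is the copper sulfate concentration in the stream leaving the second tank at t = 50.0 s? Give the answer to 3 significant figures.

Time constants: τᵢ = Vᵢ/Q for each well-mixed tank.
τ₁ = 106/20.1 = 5.2736 s; τ₂ = 797/20.1 = 39.652 s.
Tank 1: C₁ = C_in(1 − e^(−t/τ₁)). Tank 2 (τ₁ ≠ τ₂): C₂ = C_in[1 − (τ₁ e^(−t/τ₁) − τ₂ e^(−t/τ₂))/(τ₁ − τ₂)].
At t = 50.0: e^(−t/τ₁) = 7.6278e-05, e^(−t/τ₂) = 0.28338.
C₂ = 0.242·[1 − (5.2736·7.6278e-05 − 39.652·0.28338)/(-34.378)] = 0.242·0.67316 = 0.16291 g/L.

0.163 g/L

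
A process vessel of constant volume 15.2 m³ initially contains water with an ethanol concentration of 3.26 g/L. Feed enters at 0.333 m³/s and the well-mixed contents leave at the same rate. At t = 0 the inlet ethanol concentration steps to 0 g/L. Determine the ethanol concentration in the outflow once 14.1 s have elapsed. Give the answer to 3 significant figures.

Accumulation = in − out for the solute gives V dC/dt = Q(C_in − C).
Rewrite as dC/dt + C/τ = C_in/τ, τ = V/Q = 45.646 s.
This is linear first-order; C(t) = C_in + (C₀ − C_in) e^(−t/τ).
C(14.1) = 0 + (3.26 − 0)·e^(−14.1/45.646) = 0 + (3.2600)·0.73425 = 2.3937 g/L.

2.39 g/L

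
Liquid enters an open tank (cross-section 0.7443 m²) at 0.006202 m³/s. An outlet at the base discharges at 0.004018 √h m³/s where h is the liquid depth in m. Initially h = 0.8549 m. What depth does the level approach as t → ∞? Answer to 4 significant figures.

Volume balance on the tank: A dh/dt = Q_in − 0.004018 √h. At steady state dh/dt = 0:
Q_in = 0.004018 √h_ss ⇒ √h_ss = 0.006202/0.004018 = 1.54355.
h_ss = 1.54355² = 2.38256 m. (Since h₀ = 0.8549 m < h_ss, the level will rise toward this value.)

2.383 m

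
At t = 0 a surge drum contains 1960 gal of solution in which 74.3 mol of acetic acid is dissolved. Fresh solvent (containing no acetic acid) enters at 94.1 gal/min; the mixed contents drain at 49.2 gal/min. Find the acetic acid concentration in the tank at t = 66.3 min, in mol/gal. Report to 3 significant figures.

0.00547 mol/gal

Let m(t) be the amount of acetic acid. Volume: V(t) = V₀ + (Q_in − Q_out) t = 1960 + 44.900 t; V(66.3) = 4936.9 gal.
Solute balance: dm/dt = 0 − Q_out C = −Q_out m/V(t).
Separate: dm/m = −Q_out dt/V(t) ⇒ ln(m/m₀) = −(Q_out/(Q_in−Q_out)) ln(V/V₀).
m = m₀ (V₀/V)^(Q_out/(Q_in−Q_out)) = 74.3 × (1960/4936.9)^(1.0958) = 27.000 mol.
C = m/V = 27.000/4936.9 = 0.0054691 mol/gal.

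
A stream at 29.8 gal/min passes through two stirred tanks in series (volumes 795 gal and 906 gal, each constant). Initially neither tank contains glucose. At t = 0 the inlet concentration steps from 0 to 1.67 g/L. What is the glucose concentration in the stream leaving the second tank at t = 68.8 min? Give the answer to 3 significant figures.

1.16 g/L

Each tank obeys Vᵢ dCᵢ/dt = Q(Cᵢ₋₁ − Cᵢ), so τᵢ = Vᵢ/Q.
τ₁ = 795/29.8 = 26.678 min; τ₂ = 906/29.8 = 30.403 min.
Tank 1: C₁ = C_in(1 − e^(−t/τ₁)). Tank 2 (τ₁ ≠ τ₂): C₂ = C_in[1 − (τ₁ e^(−t/τ₁) − τ₂ e^(−t/τ₂))/(τ₁ − τ₂)].
At t = 68.8: e^(−t/τ₁) = 0.075856, e^(−t/τ₂) = 0.10404.
C₂ = 1.67·[1 − (26.678·0.075856 − 30.403·0.10404)/(-3.7248)] = 1.67·0.69408 = 1.1591 g/L.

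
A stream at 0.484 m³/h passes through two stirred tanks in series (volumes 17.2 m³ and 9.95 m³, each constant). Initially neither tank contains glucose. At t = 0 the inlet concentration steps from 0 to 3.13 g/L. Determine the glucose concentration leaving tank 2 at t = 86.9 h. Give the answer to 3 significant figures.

2.55 g/L

Time constants: τᵢ = Vᵢ/Q for each well-mixed tank.
τ₁ = 17.2/0.484 = 35.537 h; τ₂ = 9.95/0.484 = 20.558 h.
Tank 1: C₁ = C_in(1 − e^(−t/τ₁)). Tank 2 (τ₁ ≠ τ₂): C₂ = C_in[1 − (τ₁ e^(−t/τ₁) − τ₂ e^(−t/τ₂))/(τ₁ − τ₂)].
At t = 86.9: e^(−t/τ₁) = 0.086698, e^(−t/τ₂) = 0.014595.
C₂ = 3.13·[1 − (35.537·0.086698 − 20.558·0.014595)/(14.979)] = 3.13·0.81435 = 2.5489 g/L.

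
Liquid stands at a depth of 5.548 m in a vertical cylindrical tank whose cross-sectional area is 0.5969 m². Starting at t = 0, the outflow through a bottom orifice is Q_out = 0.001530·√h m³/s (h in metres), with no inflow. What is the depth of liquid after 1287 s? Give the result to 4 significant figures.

0.4984 m

A dh/dt = −Q_out = −0.001530 √h.
Separate and integrate: 2(√h − √h₀) = −(0.001530/A) t.
√h = √5.548 − 0.001530·1287/(2·0.5969) = 2.35542 − 1.64945 = 0.705972.
h = 0.705972² = 0.498397 m.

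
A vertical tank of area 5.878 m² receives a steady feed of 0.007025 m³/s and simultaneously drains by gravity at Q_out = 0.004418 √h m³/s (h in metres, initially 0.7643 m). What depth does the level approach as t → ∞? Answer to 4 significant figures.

A dh/dt = Q_in − 0.004418 √h. Steady state requires inflow = outflow:
Q_in = 0.004418 √h_ss ⇒ √h_ss = 0.007025/0.004418 = 1.59009.
h_ss = 1.59009² = 2.52837 m. (Since h₀ = 0.7643 m < h_ss, the level will rise toward this value.)

2.528 m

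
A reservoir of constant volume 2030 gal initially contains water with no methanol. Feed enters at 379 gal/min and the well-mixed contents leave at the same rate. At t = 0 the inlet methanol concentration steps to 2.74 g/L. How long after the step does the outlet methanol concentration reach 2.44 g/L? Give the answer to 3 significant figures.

11.8 min

Unsteady species balance (constant V, well mixed): V dC/dt = Q(C_in − C), so τ = V/Q = 5.3562 min.
C(t) = C_in + (C₀ − C_in) e^(−t/τ). Set C = 2.44 and solve for t:
e^(−t/τ) = (C − C_in)/(C₀ − C_in) = (2.44 − 2.74)/(0 − 2.74) = 0.10949
t = −τ ln(…) = 5.3562 × 2.2119 = 11.848 min.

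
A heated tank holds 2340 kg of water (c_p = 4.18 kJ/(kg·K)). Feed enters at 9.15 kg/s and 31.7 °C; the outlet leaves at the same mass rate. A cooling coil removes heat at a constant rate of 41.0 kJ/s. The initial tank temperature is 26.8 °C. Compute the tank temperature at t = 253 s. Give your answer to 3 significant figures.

29.2 °C

M c_p dT/dt = ṁ c_p (T_in − T) − Q̇.
Rearrange: dT/dt = (T_ss − T)/τ with τ = M/ṁ = 255.74 s and T_ss = T_in − Q̇/(ṁ c_p) = 30.628 °C.
This is linear first-order; T(t) = T_ss + (T₀ − T_ss) e^(−t/τ).
T(253) = 30.628 + (-3.8280)·e^(−253/255.74) = 30.628 + (-3.8280)·0.37184 = 29.205 °C.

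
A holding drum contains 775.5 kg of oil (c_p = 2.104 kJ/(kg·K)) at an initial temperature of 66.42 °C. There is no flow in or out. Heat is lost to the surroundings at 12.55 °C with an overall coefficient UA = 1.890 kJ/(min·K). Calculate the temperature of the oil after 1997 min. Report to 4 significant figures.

M c_p dT/dt = −UA(T − T_amb).
dT/dt = (T_ss − T)/τ with T_ss = T_amb = 12.5500 °C, τ = M c_p/UA = 775.5·2.104/1.890 = 863.308 min.
T approaches T_ss exponentially: T(t) = T_ss + (T₀ − T_ss) e^(−t/τ).
T(1997) = 12.5500 + (53.8700)·0.0989446 = 17.8801 °C.

17.88 °C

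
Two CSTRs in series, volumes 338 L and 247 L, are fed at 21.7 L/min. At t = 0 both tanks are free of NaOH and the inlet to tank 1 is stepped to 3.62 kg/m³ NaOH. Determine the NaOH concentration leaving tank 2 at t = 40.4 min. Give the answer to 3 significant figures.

2.90 kg/m³

Each tank obeys Vᵢ dCᵢ/dt = Q(Cᵢ₋₁ − Cᵢ), so τᵢ = Vᵢ/Q.
τ₁ = 338/21.7 = 15.576 min; τ₂ = 247/21.7 = 11.382 min.
Tank 1: C₁ = C_in(1 − e^(−t/τ₁)). Tank 2 (τ₁ ≠ τ₂): C₂ = C_in[1 − (τ₁ e^(−t/τ₁) − τ₂ e^(−t/τ₂))/(τ₁ − τ₂)].
At t = 40.4: e^(−t/τ₁) = 0.074741, e^(−t/τ₂) = 0.028744.
C₂ = 3.62·[1 − (15.576·0.074741 − 11.382·0.028744)/(4.1935)] = 3.62·0.80041 = 2.8975 kg/m³.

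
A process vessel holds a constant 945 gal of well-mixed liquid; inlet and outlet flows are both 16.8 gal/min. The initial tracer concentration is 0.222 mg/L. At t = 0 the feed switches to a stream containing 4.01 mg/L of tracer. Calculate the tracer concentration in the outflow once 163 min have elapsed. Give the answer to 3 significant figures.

Species balance on the tank: V dC/dt = Q(C_in − C).
Time constant τ = V/Q = 945/16.8 = 56.250 min.
C approaches C_in exponentially: C(t) = C_in + (C₀ − C_in) e^(−t/τ).
C(163) = 4.01 + (0.222 − 4.01)·e^(−163/56.250) = 4.01 + (-3.7880)·0.055146 = 3.8011 mg/L.

3.80 mg/L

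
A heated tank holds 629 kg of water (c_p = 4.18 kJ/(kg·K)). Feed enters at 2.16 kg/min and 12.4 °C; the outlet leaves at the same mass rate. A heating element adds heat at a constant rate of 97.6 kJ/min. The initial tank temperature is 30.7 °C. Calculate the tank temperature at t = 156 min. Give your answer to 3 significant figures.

M c_p dT/dt = ṁ c_p (T_in − T) + Q̇.
Rearrange: dT/dt = (T_ss − T)/τ with τ = M/ṁ = 291.20 min and T_ss = T_in + Q̇/(ṁ c_p) = 23.210 °C.
T approaches T_ss exponentially: T(t) = T_ss + (T₀ − T_ss) e^(−t/τ).
T(156) = 23.210 + (7.4901)·e^(−156/291.20) = 23.210 + (7.4901)·0.58526 = 27.593 °C.

27.6 °C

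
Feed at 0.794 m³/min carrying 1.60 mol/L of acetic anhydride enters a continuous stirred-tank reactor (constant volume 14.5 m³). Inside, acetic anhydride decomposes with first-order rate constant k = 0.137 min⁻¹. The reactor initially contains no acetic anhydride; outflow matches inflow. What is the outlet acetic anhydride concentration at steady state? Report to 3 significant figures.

Species balance: V dC/dt = Q C_in − Q C − k V C.
Steady state (dC/dt = 0): C_ss = Q C_in/(Q + kV) = C_in/(1 + kV/Q).
C_ss = 0.794·1.60/(0.794 + 0.137·14.5) = 1.2704/2.7805 = 0.45690 mol/L.

0.457 mol/L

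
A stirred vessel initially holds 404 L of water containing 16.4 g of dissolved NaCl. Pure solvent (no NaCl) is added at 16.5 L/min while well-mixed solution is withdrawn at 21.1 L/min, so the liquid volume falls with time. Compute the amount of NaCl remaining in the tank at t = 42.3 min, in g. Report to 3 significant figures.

0.805 g

Let m(t) be the amount of NaCl. Volume: V(t) = V₀ + (Q_in − Q_out) t = 404 − 4.6000 t; V(42.3) = 209.42 L.
Species balance (pure solvent in): dm/dt = −Q_out · m/V(t).
dm/m = −Q_out dt/(V₀ − 4.6000 t); integrating gives ln(m/m₀) = −(Q_out/(Q_in−Q_out)) ln(V/V₀).
m = m₀ (V₀/V)^(Q_out/(Q_in−Q_out)) = 16.4 × (404/209.42)^(-4.5870) = 0.80518 g.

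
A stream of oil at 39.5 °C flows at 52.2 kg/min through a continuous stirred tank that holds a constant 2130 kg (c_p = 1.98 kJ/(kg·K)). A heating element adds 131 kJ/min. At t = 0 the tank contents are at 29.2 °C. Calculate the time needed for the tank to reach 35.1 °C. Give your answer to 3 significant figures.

29.1 min

M c_p dT/dt = ṁ c_p (T_in − T) + Q̇.
τ = M/ṁ = 40.805 min; T_ss = T_in + Q̇/(ṁ c_p) = 40.767 °C.
T(t) = T_ss + (T₀ − T_ss) e^(−t/τ). Set T = 35.1:
e^(−t/τ) = (35.1 − 40.767)/(29.2 − 40.767) = 0.48995
t = −40.805 · ln(0.48995) = 29.112 min.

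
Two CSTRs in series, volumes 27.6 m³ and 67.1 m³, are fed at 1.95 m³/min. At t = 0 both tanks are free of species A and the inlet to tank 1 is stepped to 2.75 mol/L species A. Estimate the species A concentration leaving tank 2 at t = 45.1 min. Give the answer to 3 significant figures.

1.57 mol/L

Each tank obeys Vᵢ dCᵢ/dt = Q(Cᵢ₋₁ − Cᵢ), so τᵢ = Vᵢ/Q.
τ₁ = 27.6/1.95 = 14.154 min; τ₂ = 67.1/1.95 = 34.410 min.
Tank 1: C₁ = C_in(1 − e^(−t/τ₁)). Tank 2 (τ₁ ≠ τ₂): C₂ = C_in[1 − (τ₁ e^(−t/τ₁) − τ₂ e^(−t/τ₂))/(τ₁ − τ₂)].
At t = 45.1: e^(−t/τ₁) = 0.041320, e^(−t/τ₂) = 0.26964.
C₂ = 2.75·[1 − (14.154·0.041320 − 34.410·0.26964)/(-20.256)] = 2.75·0.57082 = 1.5698 mol/L.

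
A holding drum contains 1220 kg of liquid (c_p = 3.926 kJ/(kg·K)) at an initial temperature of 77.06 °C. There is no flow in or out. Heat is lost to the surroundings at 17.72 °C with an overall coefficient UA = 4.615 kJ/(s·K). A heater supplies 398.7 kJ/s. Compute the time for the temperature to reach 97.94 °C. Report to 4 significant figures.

1534 s

Lumped-capacitance energy balance: M c_p dT/dt = UA(T_amb − T) + Q̇.
τ = M c_p/UA = 1037.86 s; T_ss = T_amb + Q̇/UA = 17.72 + 398.7/4.615 = 104.112 °C.
T(t) = T_ss + (T₀ − T_ss)e^(−t/τ); set T = 97.94:
t = −τ ln[(T − T_ss)/(T₀ − T_ss)] = −1037.86 · ln(0.228159) = 1533.66 s.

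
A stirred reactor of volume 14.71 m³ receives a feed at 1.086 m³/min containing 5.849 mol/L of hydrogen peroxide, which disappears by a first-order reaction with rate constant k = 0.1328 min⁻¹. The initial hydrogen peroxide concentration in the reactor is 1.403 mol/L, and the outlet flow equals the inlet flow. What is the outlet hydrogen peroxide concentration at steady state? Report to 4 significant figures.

Species balance: V dC/dt = Q C_in − Q C − k V C.
Steady state (dC/dt = 0): C_ss = Q C_in/(Q + kV) = C_in/(1 + kV/Q).
C_ss = 1.086·5.849/(1.086 + 0.1328·14.71) = 6.35201/3.03949 = 2.08983 mol/L.

2.090 mol/L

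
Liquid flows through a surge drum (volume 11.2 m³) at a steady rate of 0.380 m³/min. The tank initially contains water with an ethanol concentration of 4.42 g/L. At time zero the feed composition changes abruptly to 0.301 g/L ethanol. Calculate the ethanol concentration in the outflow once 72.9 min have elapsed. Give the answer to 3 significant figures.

0.648 g/L

Unsteady species balance (constant V, well mixed): V dC/dt = Q(C_in − C).
Time constant τ = V/Q = 11.2/0.380 = 29.474 min.
C approaches C_in exponentially: C(t) = C_in + (C₀ − C_in) e^(−t/τ).
C(72.9) = 0.301 + (4.42 − 0.301)·e^(−72.9/29.474) = 0.301 + (4.1190)·0.084298 = 0.64822 g/L.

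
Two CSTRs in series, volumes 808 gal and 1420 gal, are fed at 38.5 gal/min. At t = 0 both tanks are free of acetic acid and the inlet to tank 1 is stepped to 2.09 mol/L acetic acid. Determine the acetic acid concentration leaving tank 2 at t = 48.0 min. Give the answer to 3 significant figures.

1.05 mol/L

Species balance on tank i: dCᵢ/dt = (Cᵢ₋₁ − Cᵢ)/τᵢ with τᵢ = Vᵢ/Q.
τ₁ = 808/38.5 = 20.987 min; τ₂ = 1420/38.5 = 36.883 min.
Tank 1: C₁ = C_in(1 − e^(−t/τ₁)). Tank 2 (τ₁ ≠ τ₂): C₂ = C_in[1 − (τ₁ e^(−t/τ₁) − τ₂ e^(−t/τ₂))/(τ₁ − τ₂)].
At t = 48.0: e^(−t/τ₁) = 0.10156, e^(−t/τ₂) = 0.27215.
C₂ = 2.09·[1 − (20.987·0.10156 − 36.883·0.27215)/(-15.896)] = 2.09·0.50263 = 1.0505 mol/L.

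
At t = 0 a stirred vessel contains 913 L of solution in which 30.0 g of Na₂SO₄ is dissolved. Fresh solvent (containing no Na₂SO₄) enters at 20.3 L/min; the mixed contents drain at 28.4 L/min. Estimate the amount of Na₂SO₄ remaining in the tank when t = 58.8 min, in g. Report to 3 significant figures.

Total volume: dV/dt = Q_in − Q_out = -8.1000 L/min, so V(t) = 913 − 8.1000 t and V(58.8) = 436.72 L.
Species balance (pure solvent in): dm/dt = −Q_out · m/V(t).
Separate: dm/m = −Q_out dt/V(t) ⇒ ln(m/m₀) = −(Q_out/(Q_in−Q_out)) ln(V/V₀).
m = m₀ (V₀/V)^(Q_out/(Q_in−Q_out)) = 30.0 × (913/436.72)^(-3.5062) = 2.2605 g.

2.26 g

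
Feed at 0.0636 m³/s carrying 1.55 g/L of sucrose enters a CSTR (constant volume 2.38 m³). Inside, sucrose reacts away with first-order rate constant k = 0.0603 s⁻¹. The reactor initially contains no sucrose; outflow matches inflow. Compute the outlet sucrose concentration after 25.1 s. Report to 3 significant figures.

Species balance: V dC/dt = Q C_in − Q C − k V C.
dC/dt = (Q/V) C_in − (Q/V + k) C; effective rate a = Q/V + k = 0.026723 + 0.0603 = 0.087023 s⁻¹.
C_ss = Q C_in/(Q + kV) = 0.47597 g/L; C(t) = C_ss + (C₀ − C_ss) e^(−a t).
C(25.1) = 0.47597 + (-0.47597)·e^(−0.087023·25.1) = 0.47597 + (-0.47597)·0.11256 = 0.42239 g/L.

0.422 g/L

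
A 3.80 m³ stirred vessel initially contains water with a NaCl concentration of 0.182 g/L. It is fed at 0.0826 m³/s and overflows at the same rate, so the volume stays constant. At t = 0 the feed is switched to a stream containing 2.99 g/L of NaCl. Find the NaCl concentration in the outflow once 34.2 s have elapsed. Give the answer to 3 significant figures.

Unsteady species balance (constant V, well mixed): V dC/dt = Q(C_in − C).
Time constant τ = V/Q = 3.80/0.0826 = 46.005 s.
Integrating: C(t) = C_in + (C₀ − C_in) e^(−t/τ).
C(34.2) = 2.99 + (0.182 − 2.99)·e^(−34.2/46.005) = 2.99 + (-2.8080)·0.47549 = 1.6548 g/L.

1.65 g/L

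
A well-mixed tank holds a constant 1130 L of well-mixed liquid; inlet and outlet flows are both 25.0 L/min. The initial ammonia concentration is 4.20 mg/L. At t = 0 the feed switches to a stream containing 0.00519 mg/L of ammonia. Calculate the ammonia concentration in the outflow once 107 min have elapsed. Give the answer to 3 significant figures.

0.398 mg/L

Transient balance on the dissolved component: V dC/dt = Q(C_in − C).
So dC/dt = (C_in − C)/τ with τ = V/Q = 1130/25.0 = 45.200 min.
Integrating: C(t) = C_in + (C₀ − C_in) e^(−t/τ).
C(107) = 0.00519 + (4.20 − 0.00519)·e^(−107/45.200) = 0.00519 + (4.1948)·0.093738 = 0.39840 mg/L.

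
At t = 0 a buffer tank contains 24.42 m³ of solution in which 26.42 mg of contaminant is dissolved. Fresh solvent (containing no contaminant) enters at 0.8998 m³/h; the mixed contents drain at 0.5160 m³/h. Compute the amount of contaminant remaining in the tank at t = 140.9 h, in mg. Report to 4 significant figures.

5.497 mg

Let m(t) be the amount of contaminant. Volume: V(t) = V₀ + (Q_in − Q_out) t = 24.42 + 0.383800 t; V(140.9) = 78.4974 m³.
Solute balance: dm/dt = 0 − Q_out C = −Q_out m/V(t).
dm/m = −Q_out dt/(V₀ + 0.383800 t); integrating gives ln(m/m₀) = −(Q_out/(Q_in−Q_out)) ln(V/V₀).
m = m₀ (V₀/V)^(Q_out/(Q_in−Q_out)) = 26.42 × (24.42/78.4974)^(1.34445) = 5.49729 mg.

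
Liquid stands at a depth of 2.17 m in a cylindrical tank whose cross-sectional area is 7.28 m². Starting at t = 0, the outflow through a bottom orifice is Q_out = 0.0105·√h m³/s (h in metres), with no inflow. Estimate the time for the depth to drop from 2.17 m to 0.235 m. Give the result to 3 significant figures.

1370 s

Unsteady balance on liquid volume: A dh/dt = −0.0105 √h.
∫ h^(−1/2) dh = −(0.0105/A) ∫ dt, giving 2√h = 2√h₀ − (0.0105/A) t.
t = 2A(√h₀ − √h)/0.0105 = 2·7.28·(√2.17 − √0.235)/0.0105
  = 14.560 × (1.4731 − 0.48477) / 0.0105 = 1370.5 s.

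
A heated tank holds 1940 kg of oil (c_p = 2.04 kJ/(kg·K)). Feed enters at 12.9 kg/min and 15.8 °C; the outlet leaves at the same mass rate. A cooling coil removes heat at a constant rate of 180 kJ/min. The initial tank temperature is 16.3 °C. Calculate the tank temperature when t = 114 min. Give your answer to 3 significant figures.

M c_p dT/dt = ṁ c_p (T_in − T) − Q̇.
τ = M/ṁ = 150.39 min; T_ss = T_in − Q̇/(ṁ c_p) = 15.8 − 180/(12.9·2.04) = 8.9601 °C.
This is linear first-order; T(t) = T_ss + (T₀ − T_ss) e^(−t/τ).
T(114) = 8.9601 + (7.3399)·e^(−114/150.39) = 8.9601 + (7.3399)·0.46858 = 12.399 °C.

12.4 °C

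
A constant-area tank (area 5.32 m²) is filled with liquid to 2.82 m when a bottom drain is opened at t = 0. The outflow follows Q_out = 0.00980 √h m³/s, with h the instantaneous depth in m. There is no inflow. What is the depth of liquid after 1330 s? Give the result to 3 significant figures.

With no inflow, A dh/dt = −0.00980 √h.
∫ h^(−1/2) dh = −(0.00980/A) ∫ dt, giving 2√h = 2√h₀ − (0.00980/A) t.
√h = √2.82 − 0.00980·1330/(2·5.32) = 1.6793 − 1.2250 = 0.45429.
h = 0.45429² = 0.20638 m.

0.206 m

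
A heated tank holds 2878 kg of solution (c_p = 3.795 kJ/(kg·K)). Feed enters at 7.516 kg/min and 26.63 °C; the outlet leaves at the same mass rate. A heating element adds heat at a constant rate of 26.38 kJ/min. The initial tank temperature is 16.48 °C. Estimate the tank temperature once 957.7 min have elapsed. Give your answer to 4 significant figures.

M c_p dT/dt = ṁ c_p (T_in − T) + Q̇.
τ = M/ṁ = 382.916 min; T_ss = T_in + Q̇/(ṁ c_p) = 26.63 + 26.38/(7.516·3.795) = 27.5549 °C.
Solution: T(t) = T_ss + (T₀ − T_ss) e^(−t/τ).
T(957.7) = 27.5549 + (-11.0749)·e^(−957.7/382.916) = 27.5549 + (-11.0749)·0.0819974 = 26.6468 °C.

26.65 °C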